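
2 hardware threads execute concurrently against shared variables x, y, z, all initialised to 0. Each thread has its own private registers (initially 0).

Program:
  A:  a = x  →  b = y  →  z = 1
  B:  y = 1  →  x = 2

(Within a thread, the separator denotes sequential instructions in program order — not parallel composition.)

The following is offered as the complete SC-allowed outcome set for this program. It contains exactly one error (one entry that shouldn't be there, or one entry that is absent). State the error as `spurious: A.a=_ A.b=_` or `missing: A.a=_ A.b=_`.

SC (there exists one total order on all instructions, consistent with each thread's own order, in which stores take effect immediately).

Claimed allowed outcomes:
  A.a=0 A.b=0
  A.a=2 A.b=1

outcome vector order: (A.a,A.b)
SC: 3 outcomes — {(0,0), (0,1), (2,1)}
SC∖claimed = {(0,1)}

missing: A.a=0 A.b=1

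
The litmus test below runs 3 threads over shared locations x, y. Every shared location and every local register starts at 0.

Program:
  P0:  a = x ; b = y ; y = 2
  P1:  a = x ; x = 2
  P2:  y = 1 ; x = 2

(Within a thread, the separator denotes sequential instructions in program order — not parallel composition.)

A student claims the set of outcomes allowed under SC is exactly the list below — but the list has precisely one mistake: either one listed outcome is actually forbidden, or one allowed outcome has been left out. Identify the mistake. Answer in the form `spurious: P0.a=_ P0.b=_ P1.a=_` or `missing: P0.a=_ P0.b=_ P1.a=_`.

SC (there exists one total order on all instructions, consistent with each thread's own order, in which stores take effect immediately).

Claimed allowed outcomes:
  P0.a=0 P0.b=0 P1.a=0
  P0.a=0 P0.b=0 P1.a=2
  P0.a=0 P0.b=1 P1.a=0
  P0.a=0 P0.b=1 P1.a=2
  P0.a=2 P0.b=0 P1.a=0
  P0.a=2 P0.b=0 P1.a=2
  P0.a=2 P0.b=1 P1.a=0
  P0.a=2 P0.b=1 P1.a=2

spurious: P0.a=2 P0.b=0 P1.a=2

outcome vector order: (P0.a,P0.b,P1.a)
SC: 7 outcomes — {<0 0 0>; <0 0 2>; <0 1 0>; <0 1 2>; <2 0 0>; <2 1 0>; <2 1 2>}
claimed∖SC = {<2 0 2>}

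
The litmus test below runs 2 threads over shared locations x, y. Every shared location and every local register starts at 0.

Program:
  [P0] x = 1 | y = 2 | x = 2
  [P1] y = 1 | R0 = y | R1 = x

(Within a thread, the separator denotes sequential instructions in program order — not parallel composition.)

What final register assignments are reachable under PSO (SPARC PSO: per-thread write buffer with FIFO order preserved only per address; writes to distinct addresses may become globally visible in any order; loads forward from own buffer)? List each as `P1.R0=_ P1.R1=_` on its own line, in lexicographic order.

outcome vector order: (P1.R0,P1.R1)
|PSO outcomes| = 6

P1.R0=1 P1.R1=0
P1.R0=1 P1.R1=1
P1.R0=1 P1.R1=2
P1.R0=2 P1.R1=0
P1.R0=2 P1.R1=1
P1.R0=2 P1.R1=2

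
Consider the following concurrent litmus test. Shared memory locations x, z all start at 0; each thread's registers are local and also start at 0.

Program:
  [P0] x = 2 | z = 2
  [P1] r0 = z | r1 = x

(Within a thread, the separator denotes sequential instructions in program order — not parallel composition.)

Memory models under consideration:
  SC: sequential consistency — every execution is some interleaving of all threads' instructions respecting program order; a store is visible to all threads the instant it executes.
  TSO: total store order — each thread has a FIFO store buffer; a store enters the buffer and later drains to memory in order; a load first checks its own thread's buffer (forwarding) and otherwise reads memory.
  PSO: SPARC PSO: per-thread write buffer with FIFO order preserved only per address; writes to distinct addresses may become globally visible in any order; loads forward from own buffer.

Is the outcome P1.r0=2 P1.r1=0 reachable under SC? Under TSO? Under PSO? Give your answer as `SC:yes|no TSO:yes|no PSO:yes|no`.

SC:no TSO:no PSO:yes

outcome vector order: (P1.r0,P1.r1)
under SC → 0/0 0/2 2/2
under TSO → 0/0 0/2 2/2
under PSO → 0/0 0/2 2/0 2/2
target 2/0 ∈ {PSO}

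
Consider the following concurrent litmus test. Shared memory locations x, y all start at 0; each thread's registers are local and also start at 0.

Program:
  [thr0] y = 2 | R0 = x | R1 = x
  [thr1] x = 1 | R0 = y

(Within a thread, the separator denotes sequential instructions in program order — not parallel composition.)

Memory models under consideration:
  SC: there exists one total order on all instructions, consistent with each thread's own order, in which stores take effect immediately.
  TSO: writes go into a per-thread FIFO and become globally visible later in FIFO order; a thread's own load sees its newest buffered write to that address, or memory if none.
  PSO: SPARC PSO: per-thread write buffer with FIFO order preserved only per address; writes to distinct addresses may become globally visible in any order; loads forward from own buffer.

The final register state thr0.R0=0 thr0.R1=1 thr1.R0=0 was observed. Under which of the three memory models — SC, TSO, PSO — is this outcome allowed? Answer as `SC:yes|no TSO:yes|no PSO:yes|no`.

outcome vector order: (thr0.R0,thr0.R1,thr1.R0)
[SC] allowed = {(0,0,2), (0,1,2), (1,1,0), (1,1,2)}
[TSO] allowed = {(0,0,0), (0,0,2), (0,1,0), (0,1,2), (1,1,0), (1,1,2)}
[PSO] allowed = {(0,0,0), (0,0,2), (0,1,0), (0,1,2), (1,1,0), (1,1,2)}
target (0,1,0) ∈ {TSO,PSO}

SC:no TSO:yes PSO:yes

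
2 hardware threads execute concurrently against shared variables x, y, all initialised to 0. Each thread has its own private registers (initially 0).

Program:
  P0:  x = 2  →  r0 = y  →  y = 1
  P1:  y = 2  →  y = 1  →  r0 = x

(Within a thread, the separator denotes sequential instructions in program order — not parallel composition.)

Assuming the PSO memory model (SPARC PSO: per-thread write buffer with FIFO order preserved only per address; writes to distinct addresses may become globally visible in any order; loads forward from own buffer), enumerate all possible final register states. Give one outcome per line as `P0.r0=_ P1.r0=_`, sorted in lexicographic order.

outcome vector order: (P0.r0,P1.r0)
|PSO outcomes| = 6

P0.r0=0 P1.r0=0
P0.r0=0 P1.r0=2
P0.r0=1 P1.r0=0
P0.r0=1 P1.r0=2
P0.r0=2 P1.r0=0
P0.r0=2 P1.r0=2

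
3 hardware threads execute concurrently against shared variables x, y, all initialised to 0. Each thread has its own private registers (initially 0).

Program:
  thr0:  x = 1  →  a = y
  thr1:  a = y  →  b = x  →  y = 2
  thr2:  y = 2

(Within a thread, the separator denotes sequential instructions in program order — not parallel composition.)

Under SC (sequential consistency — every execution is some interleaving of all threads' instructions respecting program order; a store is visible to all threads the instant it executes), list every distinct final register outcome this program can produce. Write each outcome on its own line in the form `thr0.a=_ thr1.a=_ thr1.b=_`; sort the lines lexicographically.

outcome vector order: (thr0.a,thr1.a,thr1.b)
|SC outcomes| = 7

thr0.a=0 thr1.a=0 thr1.b=0
thr0.a=0 thr1.a=0 thr1.b=1
thr0.a=0 thr1.a=2 thr1.b=1
thr0.a=2 thr1.a=0 thr1.b=0
thr0.a=2 thr1.a=0 thr1.b=1
thr0.a=2 thr1.a=2 thr1.b=0
thr0.a=2 thr1.a=2 thr1.b=1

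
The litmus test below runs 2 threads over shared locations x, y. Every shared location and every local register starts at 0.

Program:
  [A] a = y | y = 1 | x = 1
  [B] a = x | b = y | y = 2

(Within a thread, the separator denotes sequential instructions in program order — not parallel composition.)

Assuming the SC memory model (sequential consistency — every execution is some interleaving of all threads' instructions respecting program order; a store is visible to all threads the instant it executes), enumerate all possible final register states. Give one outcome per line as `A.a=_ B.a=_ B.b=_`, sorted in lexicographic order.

A.a=0 B.a=0 B.b=0
A.a=0 B.a=0 B.b=1
A.a=0 B.a=1 B.b=1
A.a=2 B.a=0 B.b=0

outcome vector order: (A.a,B.a,B.b)
|SC outcomes| = 4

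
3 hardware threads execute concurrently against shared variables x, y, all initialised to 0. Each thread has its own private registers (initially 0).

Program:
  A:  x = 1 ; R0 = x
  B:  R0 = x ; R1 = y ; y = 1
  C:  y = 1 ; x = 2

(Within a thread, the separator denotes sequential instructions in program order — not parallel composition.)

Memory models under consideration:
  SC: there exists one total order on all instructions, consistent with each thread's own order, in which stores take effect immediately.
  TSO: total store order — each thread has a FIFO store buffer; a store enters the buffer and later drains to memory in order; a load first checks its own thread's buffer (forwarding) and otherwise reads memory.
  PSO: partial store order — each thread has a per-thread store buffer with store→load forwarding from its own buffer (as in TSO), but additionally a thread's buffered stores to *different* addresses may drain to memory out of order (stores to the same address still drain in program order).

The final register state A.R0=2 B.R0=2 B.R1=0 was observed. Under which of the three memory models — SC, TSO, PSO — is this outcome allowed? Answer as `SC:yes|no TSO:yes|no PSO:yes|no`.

SC:no TSO:no PSO:yes

outcome vector order: (A.R0,B.R0,B.R1)
[SC] allowed = {1/0/0; 1/0/1; 1/1/0; 1/1/1; 1/2/1; 2/0/0; 2/0/1; 2/1/0; 2/1/1; 2/2/1}
[TSO] allowed = {1/0/0; 1/0/1; 1/1/0; 1/1/1; 1/2/1; 2/0/0; 2/0/1; 2/1/0; 2/1/1; 2/2/1}
[PSO] allowed = {1/0/0; 1/0/1; 1/1/0; 1/1/1; 1/2/0; 1/2/1; 2/0/0; 2/0/1; 2/1/0; 2/1/1; 2/2/0; 2/2/1}
target 2/2/0 ∈ {PSO}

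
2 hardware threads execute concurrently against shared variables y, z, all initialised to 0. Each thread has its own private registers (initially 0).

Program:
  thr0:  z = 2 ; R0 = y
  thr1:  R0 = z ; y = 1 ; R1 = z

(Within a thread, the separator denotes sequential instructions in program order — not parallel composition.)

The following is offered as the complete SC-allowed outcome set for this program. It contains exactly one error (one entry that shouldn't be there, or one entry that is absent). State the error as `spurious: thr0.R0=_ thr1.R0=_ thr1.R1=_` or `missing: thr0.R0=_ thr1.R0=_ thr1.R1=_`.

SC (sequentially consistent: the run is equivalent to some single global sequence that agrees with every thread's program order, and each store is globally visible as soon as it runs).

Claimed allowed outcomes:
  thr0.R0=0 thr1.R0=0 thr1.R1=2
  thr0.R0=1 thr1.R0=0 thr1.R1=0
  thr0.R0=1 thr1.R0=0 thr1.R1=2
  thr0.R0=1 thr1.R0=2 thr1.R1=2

outcome vector order: (thr0.R0,thr1.R0,thr1.R1)
under SC → (0,0,2) (0,2,2) (1,0,0) (1,0,2) (1,2,2)
SC∖claimed = {(0,2,2)}

missing: thr0.R0=0 thr1.R0=2 thr1.R1=2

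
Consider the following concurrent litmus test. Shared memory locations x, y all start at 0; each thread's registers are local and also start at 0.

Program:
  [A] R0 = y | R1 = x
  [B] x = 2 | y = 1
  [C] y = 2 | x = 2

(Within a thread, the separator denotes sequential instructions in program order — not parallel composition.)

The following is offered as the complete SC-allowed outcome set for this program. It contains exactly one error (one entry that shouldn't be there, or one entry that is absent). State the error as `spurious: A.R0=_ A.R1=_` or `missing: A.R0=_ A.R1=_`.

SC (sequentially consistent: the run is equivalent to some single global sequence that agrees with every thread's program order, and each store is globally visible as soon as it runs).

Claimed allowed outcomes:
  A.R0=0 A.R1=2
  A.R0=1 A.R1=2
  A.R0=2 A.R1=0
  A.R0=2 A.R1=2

missing: A.R0=0 A.R1=0

outcome vector order: (A.R0,A.R1)
[SC] allowed = {0/0, 0/2, 1/2, 2/0, 2/2}
SC∖claimed = {0/0}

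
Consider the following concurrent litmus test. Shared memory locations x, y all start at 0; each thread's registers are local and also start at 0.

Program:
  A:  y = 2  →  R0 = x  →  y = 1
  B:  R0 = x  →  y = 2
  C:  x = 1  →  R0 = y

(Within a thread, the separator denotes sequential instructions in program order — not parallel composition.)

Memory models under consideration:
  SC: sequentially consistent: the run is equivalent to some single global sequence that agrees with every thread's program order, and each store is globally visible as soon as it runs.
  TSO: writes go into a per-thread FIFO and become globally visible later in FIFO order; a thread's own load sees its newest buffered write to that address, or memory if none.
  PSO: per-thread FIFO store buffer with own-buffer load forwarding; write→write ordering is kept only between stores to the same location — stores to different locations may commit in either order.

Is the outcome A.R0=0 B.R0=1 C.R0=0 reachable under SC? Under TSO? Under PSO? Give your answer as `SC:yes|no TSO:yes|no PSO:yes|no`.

SC:no TSO:yes PSO:yes

outcome vector order: (A.R0,B.R0,C.R0)
SC (10): 0/0/1 0/0/2 0/1/1 0/1/2 1/0/0 1/0/1 1/0/2 1/1/0 1/1/1 1/1/2
TSO (12): 0/0/0 0/0/1 0/0/2 0/1/0 0/1/1 0/1/2 1/0/0 1/0/1 1/0/2 1/1/0 1/1/1 1/1/2
PSO (12): 0/0/0 0/0/1 0/0/2 0/1/0 0/1/1 0/1/2 1/0/0 1/0/1 1/0/2 1/1/0 1/1/1 1/1/2
target 0/1/0 ∈ {TSO,PSO}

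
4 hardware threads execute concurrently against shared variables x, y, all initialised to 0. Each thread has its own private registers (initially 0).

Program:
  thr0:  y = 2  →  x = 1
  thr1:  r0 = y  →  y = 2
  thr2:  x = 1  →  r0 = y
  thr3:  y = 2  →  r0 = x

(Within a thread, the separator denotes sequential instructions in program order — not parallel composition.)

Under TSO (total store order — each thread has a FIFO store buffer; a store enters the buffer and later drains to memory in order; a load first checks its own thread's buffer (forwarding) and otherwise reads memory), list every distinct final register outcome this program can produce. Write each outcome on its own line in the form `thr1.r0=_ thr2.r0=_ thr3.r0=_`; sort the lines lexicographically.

outcome vector order: (thr1.r0,thr2.r0,thr3.r0)
|TSO outcomes| = 8

thr1.r0=0 thr2.r0=0 thr3.r0=0
thr1.r0=0 thr2.r0=0 thr3.r0=1
thr1.r0=0 thr2.r0=2 thr3.r0=0
thr1.r0=0 thr2.r0=2 thr3.r0=1
thr1.r0=2 thr2.r0=0 thr3.r0=0
thr1.r0=2 thr2.r0=0 thr3.r0=1
thr1.r0=2 thr2.r0=2 thr3.r0=0
thr1.r0=2 thr2.r0=2 thr3.r0=1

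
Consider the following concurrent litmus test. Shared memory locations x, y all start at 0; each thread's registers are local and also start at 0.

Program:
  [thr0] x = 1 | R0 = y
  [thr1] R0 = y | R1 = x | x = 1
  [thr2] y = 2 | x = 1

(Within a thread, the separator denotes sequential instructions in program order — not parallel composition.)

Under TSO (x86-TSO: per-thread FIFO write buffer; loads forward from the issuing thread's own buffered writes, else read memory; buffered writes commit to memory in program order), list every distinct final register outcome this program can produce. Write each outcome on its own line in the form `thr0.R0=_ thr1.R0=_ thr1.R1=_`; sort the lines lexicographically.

outcome vector order: (thr0.R0,thr1.R0,thr1.R1)
|TSO outcomes| = 8

thr0.R0=0 thr1.R0=0 thr1.R1=0
thr0.R0=0 thr1.R0=0 thr1.R1=1
thr0.R0=0 thr1.R0=2 thr1.R1=0
thr0.R0=0 thr1.R0=2 thr1.R1=1
thr0.R0=2 thr1.R0=0 thr1.R1=0
thr0.R0=2 thr1.R0=0 thr1.R1=1
thr0.R0=2 thr1.R0=2 thr1.R1=0
thr0.R0=2 thr1.R0=2 thr1.R1=1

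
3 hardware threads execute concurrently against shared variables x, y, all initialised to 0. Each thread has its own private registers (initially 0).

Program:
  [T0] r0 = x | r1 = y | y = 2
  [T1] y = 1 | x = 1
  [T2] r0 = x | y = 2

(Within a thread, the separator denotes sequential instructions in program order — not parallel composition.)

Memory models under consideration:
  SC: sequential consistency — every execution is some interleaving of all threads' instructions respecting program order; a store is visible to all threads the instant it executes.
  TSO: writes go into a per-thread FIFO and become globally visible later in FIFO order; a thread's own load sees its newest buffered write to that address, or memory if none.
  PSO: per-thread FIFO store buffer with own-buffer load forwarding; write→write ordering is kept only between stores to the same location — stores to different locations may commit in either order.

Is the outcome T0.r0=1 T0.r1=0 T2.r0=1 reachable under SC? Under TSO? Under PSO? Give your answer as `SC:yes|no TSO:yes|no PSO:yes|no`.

SC:no TSO:no PSO:yes

outcome vector order: (T0.r0,T0.r1,T2.r0)
SC (10): 000, 001, 010, 011, 020, 021, 110, 111, 120, 121
TSO (10): 000, 001, 010, 011, 020, 021, 110, 111, 120, 121
PSO (12): 000, 001, 010, 011, 020, 021, 100, 101, 110, 111, 120, 121
target 101 ∈ {PSO}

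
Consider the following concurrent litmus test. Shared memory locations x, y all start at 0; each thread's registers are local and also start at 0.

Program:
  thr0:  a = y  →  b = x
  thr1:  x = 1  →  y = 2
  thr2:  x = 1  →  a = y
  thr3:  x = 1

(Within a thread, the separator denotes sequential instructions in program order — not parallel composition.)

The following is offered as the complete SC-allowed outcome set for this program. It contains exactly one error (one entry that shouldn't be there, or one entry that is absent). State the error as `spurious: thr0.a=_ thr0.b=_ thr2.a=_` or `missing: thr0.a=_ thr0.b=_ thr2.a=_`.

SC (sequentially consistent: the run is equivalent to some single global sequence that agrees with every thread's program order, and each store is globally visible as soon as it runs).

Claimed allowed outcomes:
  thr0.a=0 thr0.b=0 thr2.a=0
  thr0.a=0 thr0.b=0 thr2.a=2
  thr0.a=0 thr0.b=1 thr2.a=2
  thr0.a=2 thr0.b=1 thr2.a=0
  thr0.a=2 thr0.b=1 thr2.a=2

missing: thr0.a=0 thr0.b=1 thr2.a=0

outcome vector order: (thr0.a,thr0.b,thr2.a)
SC: 6 outcomes — {<0 0 0> <0 0 2> <0 1 0> <0 1 2> <2 1 0> <2 1 2>}
SC∖claimed = {<0 1 0>}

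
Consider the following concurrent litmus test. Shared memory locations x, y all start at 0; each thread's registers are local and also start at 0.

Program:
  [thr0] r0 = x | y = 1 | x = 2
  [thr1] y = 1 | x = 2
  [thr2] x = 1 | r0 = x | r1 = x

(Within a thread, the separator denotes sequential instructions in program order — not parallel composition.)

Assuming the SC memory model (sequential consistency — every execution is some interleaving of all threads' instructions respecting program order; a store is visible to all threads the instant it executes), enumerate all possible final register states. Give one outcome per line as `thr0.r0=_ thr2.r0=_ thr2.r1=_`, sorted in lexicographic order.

thr0.r0=0 thr2.r0=1 thr2.r1=1
thr0.r0=0 thr2.r0=1 thr2.r1=2
thr0.r0=0 thr2.r0=2 thr2.r1=2
thr0.r0=1 thr2.r0=1 thr2.r1=1
thr0.r0=1 thr2.r0=1 thr2.r1=2
thr0.r0=1 thr2.r0=2 thr2.r1=2
thr0.r0=2 thr2.r0=1 thr2.r1=1
thr0.r0=2 thr2.r0=1 thr2.r1=2
thr0.r0=2 thr2.r0=2 thr2.r1=2

outcome vector order: (thr0.r0,thr2.r0,thr2.r1)
|SC outcomes| = 9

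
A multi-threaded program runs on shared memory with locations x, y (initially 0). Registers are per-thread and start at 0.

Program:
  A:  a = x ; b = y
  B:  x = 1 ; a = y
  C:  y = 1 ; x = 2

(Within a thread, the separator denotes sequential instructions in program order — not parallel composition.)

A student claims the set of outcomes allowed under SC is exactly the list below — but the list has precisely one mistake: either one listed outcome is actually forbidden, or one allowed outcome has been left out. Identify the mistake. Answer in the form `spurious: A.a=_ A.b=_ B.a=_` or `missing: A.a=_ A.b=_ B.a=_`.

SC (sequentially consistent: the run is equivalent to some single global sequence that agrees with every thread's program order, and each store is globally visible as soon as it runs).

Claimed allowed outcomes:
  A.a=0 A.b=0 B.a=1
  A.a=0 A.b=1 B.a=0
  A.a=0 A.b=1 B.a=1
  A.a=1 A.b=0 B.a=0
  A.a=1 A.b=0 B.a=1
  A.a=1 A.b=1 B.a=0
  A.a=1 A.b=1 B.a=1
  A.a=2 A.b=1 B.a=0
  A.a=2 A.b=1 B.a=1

missing: A.a=0 A.b=0 B.a=0

outcome vector order: (A.a,A.b,B.a)
under SC → (0,0,0); (0,0,1); (0,1,0); (0,1,1); (1,0,0); (1,0,1); (1,1,0); (1,1,1); (2,1,0); (2,1,1)
SC∖claimed = {(0,0,0)}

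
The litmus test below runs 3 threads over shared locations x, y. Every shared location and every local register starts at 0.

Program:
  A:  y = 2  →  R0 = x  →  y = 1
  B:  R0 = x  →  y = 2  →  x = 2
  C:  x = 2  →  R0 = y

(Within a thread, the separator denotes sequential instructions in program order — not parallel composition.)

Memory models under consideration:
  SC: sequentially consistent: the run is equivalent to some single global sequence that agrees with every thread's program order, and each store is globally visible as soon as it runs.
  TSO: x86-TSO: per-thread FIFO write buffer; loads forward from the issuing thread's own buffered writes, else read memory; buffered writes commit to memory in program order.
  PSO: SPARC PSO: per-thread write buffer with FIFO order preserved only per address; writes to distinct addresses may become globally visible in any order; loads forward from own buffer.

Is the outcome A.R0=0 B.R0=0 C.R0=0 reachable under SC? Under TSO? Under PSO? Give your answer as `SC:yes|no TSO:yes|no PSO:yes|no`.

SC:no TSO:yes PSO:yes

outcome vector order: (A.R0,B.R0,C.R0)
[SC] allowed = {(0,0,1) (0,0,2) (0,2,1) (0,2,2) (2,0,0) (2,0,1) (2,0,2) (2,2,0) (2,2,1) (2,2,2)}
[TSO] allowed = {(0,0,0) (0,0,1) (0,0,2) (0,2,0) (0,2,1) (0,2,2) (2,0,0) (2,0,1) (2,0,2) (2,2,0) (2,2,1) (2,2,2)}
[PSO] allowed = {(0,0,0) (0,0,1) (0,0,2) (0,2,0) (0,2,1) (0,2,2) (2,0,0) (2,0,1) (2,0,2) (2,2,0) (2,2,1) (2,2,2)}
target (0,0,0) ∈ {TSO,PSO}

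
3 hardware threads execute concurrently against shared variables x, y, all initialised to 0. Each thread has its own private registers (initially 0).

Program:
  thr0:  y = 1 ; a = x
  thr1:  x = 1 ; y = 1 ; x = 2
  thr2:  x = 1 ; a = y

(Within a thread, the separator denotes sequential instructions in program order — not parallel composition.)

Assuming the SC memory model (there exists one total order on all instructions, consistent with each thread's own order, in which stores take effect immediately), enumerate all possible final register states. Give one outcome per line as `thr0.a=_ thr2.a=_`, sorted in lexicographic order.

outcome vector order: (thr0.a,thr2.a)
|SC outcomes| = 5

thr0.a=0 thr2.a=1
thr0.a=1 thr2.a=0
thr0.a=1 thr2.a=1
thr0.a=2 thr2.a=0
thr0.a=2 thr2.a=1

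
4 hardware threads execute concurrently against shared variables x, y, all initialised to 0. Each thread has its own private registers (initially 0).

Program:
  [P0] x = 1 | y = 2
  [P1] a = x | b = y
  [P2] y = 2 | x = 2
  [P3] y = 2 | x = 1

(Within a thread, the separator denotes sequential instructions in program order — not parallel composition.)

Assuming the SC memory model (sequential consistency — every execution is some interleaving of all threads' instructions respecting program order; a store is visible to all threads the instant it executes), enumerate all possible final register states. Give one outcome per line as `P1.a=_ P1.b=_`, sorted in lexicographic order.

P1.a=0 P1.b=0
P1.a=0 P1.b=2
P1.a=1 P1.b=0
P1.a=1 P1.b=2
P1.a=2 P1.b=2

outcome vector order: (P1.a,P1.b)
|SC outcomes| = 5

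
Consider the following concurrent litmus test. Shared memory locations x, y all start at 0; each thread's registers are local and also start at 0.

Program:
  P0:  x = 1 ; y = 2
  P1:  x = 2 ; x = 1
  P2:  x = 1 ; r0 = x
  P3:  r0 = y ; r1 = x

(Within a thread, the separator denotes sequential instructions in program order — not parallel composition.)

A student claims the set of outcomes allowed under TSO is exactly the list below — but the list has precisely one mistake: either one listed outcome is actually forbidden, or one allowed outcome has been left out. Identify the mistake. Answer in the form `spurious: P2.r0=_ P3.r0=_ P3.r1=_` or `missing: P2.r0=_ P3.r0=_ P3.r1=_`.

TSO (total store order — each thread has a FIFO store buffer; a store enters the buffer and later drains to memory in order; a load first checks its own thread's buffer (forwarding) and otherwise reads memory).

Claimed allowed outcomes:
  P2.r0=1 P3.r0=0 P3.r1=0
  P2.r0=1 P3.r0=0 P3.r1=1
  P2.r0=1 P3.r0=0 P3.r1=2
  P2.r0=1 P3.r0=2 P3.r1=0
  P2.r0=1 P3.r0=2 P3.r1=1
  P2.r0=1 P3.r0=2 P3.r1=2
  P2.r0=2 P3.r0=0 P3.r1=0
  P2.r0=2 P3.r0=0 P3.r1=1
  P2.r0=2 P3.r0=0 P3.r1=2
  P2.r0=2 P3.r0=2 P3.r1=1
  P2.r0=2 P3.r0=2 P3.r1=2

spurious: P2.r0=1 P3.r0=2 P3.r1=0

outcome vector order: (P2.r0,P3.r0,P3.r1)
TSO (10): 1/0/0 1/0/1 1/0/2 1/2/1 1/2/2 2/0/0 2/0/1 2/0/2 2/2/1 2/2/2
claimed∖TSO = {1/2/0}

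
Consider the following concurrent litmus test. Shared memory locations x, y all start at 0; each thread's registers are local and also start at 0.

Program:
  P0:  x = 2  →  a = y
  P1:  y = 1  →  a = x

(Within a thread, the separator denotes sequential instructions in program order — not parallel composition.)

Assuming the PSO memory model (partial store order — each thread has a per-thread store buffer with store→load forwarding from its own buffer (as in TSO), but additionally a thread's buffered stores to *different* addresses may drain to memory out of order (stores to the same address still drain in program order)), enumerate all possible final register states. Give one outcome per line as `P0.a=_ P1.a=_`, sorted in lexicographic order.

outcome vector order: (P0.a,P1.a)
|PSO outcomes| = 4

P0.a=0 P1.a=0
P0.a=0 P1.a=2
P0.a=1 P1.a=0
P0.a=1 P1.a=2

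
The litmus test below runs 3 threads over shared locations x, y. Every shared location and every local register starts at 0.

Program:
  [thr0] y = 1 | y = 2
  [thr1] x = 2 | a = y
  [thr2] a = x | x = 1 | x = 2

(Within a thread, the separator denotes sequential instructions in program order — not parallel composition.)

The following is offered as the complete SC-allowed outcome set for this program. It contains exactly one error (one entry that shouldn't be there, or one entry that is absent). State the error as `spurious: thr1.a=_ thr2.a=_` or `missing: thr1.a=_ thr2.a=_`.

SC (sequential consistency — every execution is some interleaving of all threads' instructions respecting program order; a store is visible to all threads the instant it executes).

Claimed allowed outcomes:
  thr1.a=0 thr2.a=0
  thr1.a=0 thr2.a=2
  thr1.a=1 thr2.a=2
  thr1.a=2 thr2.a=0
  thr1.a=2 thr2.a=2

outcome vector order: (thr1.a,thr2.a)
under SC → 0/0, 0/2, 1/0, 1/2, 2/0, 2/2
SC∖claimed = {1/0}

missing: thr1.a=1 thr2.a=0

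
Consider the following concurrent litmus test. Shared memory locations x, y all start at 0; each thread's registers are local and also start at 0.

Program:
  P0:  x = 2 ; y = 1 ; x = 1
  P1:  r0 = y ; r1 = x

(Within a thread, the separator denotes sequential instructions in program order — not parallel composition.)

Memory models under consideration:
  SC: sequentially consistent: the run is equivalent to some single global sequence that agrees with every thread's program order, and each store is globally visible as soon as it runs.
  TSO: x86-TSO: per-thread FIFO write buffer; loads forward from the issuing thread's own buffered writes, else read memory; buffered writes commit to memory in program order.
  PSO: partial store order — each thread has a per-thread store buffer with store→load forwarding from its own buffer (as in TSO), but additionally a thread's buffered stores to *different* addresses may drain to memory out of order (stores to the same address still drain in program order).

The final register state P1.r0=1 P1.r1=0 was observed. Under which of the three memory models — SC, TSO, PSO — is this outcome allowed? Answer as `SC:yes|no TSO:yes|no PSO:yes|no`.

SC:no TSO:no PSO:yes

outcome vector order: (P1.r0,P1.r1)
[SC] allowed = {00; 01; 02; 11; 12}
[TSO] allowed = {00; 01; 02; 11; 12}
[PSO] allowed = {00; 01; 02; 10; 11; 12}
target 10 ∈ {PSO}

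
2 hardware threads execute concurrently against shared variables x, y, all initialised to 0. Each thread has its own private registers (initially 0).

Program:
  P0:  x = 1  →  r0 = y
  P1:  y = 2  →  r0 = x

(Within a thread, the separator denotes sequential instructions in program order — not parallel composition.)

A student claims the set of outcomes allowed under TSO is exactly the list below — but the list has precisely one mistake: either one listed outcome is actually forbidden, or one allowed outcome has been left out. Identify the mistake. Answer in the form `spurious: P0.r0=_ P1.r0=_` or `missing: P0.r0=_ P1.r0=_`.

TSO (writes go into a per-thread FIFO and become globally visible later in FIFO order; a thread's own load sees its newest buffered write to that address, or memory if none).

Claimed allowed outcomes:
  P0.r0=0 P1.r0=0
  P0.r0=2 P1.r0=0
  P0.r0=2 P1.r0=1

outcome vector order: (P0.r0,P1.r0)
[TSO] allowed = {00 01 20 21}
TSO∖claimed = {01}

missing: P0.r0=0 P1.r0=1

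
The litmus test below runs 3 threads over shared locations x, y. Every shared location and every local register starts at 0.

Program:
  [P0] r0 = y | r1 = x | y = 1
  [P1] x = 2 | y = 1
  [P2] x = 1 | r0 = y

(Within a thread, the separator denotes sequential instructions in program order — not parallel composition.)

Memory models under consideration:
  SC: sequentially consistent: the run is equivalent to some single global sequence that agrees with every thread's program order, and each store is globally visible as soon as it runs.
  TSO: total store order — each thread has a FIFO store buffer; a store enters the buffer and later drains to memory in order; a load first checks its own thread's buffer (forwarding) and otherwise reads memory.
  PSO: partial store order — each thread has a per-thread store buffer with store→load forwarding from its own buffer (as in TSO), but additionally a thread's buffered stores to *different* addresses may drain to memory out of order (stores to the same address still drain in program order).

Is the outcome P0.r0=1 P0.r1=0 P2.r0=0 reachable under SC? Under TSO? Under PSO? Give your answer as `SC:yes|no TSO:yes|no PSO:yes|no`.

outcome vector order: (P0.r0,P0.r1,P2.r0)
under SC → <0 0 0>; <0 0 1>; <0 1 0>; <0 1 1>; <0 2 0>; <0 2 1>; <1 1 0>; <1 1 1>; <1 2 0>; <1 2 1>
under TSO → <0 0 0>; <0 0 1>; <0 1 0>; <0 1 1>; <0 2 0>; <0 2 1>; <1 1 0>; <1 1 1>; <1 2 0>; <1 2 1>
under PSO → <0 0 0>; <0 0 1>; <0 1 0>; <0 1 1>; <0 2 0>; <0 2 1>; <1 0 0>; <1 0 1>; <1 1 0>; <1 1 1>; <1 2 0>; <1 2 1>
target <1 0 0> ∈ {PSO}

SC:no TSO:no PSO:yes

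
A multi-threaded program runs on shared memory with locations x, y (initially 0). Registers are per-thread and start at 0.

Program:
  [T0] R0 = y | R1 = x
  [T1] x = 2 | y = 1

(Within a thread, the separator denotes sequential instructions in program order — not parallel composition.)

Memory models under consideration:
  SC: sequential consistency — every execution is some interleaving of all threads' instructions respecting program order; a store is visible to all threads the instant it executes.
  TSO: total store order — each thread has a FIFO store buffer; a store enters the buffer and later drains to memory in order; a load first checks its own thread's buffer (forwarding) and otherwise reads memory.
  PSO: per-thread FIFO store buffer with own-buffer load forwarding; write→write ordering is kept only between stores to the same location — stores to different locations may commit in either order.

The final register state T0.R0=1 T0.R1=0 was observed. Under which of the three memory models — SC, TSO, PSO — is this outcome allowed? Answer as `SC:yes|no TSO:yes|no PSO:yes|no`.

outcome vector order: (T0.R0,T0.R1)
SC (3): <0 0> <0 2> <1 2>
TSO (3): <0 0> <0 2> <1 2>
PSO (4): <0 0> <0 2> <1 0> <1 2>
target <1 0> ∈ {PSO}

SC:no TSO:no PSO:yes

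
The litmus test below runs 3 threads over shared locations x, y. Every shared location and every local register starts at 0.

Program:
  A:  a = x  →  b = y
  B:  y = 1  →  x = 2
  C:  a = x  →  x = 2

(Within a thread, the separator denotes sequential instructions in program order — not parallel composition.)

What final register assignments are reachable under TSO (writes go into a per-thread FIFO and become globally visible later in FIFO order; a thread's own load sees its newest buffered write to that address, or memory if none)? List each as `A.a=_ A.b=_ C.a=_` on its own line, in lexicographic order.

outcome vector order: (A.a,A.b,C.a)
|TSO outcomes| = 7

A.a=0 A.b=0 C.a=0
A.a=0 A.b=0 C.a=2
A.a=0 A.b=1 C.a=0
A.a=0 A.b=1 C.a=2
A.a=2 A.b=0 C.a=0
A.a=2 A.b=1 C.a=0
A.a=2 A.b=1 C.a=2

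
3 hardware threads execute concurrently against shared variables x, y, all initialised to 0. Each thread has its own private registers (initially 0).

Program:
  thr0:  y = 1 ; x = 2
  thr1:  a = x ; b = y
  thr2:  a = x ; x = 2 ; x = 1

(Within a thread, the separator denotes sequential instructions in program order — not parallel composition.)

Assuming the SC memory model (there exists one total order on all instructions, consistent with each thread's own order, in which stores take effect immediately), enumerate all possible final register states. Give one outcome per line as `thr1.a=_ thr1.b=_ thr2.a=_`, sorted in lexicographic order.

thr1.a=0 thr1.b=0 thr2.a=0
thr1.a=0 thr1.b=0 thr2.a=2
thr1.a=0 thr1.b=1 thr2.a=0
thr1.a=0 thr1.b=1 thr2.a=2
thr1.a=1 thr1.b=0 thr2.a=0
thr1.a=1 thr1.b=1 thr2.a=0
thr1.a=1 thr1.b=1 thr2.a=2
thr1.a=2 thr1.b=0 thr2.a=0
thr1.a=2 thr1.b=1 thr2.a=0
thr1.a=2 thr1.b=1 thr2.a=2

outcome vector order: (thr1.a,thr1.b,thr2.a)
|SC outcomes| = 10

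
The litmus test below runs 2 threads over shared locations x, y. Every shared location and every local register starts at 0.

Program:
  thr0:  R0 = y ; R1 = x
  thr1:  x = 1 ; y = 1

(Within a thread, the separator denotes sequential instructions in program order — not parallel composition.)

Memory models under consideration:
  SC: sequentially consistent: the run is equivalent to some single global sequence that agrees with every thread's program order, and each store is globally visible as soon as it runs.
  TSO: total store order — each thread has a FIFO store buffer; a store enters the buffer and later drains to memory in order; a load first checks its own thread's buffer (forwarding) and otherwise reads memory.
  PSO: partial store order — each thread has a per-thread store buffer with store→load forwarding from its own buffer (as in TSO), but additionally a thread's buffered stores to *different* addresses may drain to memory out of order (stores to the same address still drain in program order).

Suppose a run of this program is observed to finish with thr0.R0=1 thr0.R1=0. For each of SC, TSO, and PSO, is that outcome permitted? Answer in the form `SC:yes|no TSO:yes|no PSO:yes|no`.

outcome vector order: (thr0.R0,thr0.R1)
under SC → 00; 01; 11
under TSO → 00; 01; 11
under PSO → 00; 01; 10; 11
target 10 ∈ {PSO}

SC:no TSO:no PSO:yes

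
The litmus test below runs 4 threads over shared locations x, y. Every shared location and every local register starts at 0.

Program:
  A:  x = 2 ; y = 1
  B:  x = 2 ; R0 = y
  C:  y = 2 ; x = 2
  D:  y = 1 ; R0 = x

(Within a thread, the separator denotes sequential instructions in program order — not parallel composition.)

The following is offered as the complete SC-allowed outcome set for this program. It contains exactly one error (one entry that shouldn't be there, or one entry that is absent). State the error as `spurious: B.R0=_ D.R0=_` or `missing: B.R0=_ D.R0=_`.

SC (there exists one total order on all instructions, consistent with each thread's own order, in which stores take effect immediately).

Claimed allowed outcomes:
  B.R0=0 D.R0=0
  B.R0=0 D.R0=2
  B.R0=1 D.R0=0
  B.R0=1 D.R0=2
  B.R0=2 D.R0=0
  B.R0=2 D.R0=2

outcome vector order: (B.R0,D.R0)
SC (5): 0/2; 1/0; 1/2; 2/0; 2/2
claimed∖SC = {0/0}

spurious: B.R0=0 D.R0=0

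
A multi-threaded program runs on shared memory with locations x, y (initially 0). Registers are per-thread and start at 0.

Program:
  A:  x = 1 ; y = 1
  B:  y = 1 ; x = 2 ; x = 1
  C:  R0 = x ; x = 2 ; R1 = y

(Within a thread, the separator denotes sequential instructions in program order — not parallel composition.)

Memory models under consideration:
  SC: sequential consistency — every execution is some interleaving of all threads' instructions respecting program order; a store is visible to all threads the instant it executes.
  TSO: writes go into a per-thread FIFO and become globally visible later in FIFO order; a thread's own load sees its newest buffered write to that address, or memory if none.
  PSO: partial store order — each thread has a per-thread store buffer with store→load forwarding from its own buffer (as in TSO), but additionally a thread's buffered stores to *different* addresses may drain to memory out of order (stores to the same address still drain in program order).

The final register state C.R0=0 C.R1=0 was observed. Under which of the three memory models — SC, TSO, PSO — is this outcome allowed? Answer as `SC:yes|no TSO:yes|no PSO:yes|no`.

outcome vector order: (C.R0,C.R1)
under SC → 0/0, 0/1, 1/0, 1/1, 2/1
under TSO → 0/0, 0/1, 1/0, 1/1, 2/1
under PSO → 0/0, 0/1, 1/0, 1/1, 2/0, 2/1
target 0/0 ∈ {SC,TSO,PSO}

SC:yes TSO:yes PSO:yes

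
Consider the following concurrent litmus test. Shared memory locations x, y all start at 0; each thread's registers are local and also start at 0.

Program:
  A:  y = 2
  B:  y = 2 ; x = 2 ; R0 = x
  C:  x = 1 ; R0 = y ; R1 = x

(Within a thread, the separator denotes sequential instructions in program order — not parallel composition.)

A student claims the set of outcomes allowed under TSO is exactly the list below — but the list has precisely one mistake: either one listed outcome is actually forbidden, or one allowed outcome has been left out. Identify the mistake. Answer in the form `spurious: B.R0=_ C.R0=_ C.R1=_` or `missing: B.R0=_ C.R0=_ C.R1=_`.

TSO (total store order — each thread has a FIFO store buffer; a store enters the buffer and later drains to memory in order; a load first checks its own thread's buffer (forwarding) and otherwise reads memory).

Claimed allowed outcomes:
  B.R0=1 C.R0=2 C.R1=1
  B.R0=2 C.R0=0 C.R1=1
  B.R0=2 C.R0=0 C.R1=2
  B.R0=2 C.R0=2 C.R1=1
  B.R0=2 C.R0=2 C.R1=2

outcome vector order: (B.R0,C.R0,C.R1)
TSO (6): (1,0,1), (1,2,1), (2,0,1), (2,0,2), (2,2,1), (2,2,2)
TSO∖claimed = {(1,0,1)}

missing: B.R0=1 C.R0=0 C.R1=1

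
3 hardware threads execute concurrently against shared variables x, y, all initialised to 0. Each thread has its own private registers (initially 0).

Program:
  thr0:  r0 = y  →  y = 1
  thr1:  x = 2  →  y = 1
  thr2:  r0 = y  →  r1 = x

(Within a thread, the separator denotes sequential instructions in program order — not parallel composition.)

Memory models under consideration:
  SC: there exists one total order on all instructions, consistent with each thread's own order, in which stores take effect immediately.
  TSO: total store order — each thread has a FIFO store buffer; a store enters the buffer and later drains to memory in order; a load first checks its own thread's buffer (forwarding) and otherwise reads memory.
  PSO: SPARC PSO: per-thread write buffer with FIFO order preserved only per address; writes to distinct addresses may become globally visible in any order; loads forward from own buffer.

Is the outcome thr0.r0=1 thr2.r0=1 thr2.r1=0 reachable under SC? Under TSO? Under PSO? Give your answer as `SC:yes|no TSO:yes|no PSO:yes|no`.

outcome vector order: (thr0.r0,thr2.r0,thr2.r1)
under SC → (0,0,0); (0,0,2); (0,1,0); (0,1,2); (1,0,0); (1,0,2); (1,1,2)
under TSO → (0,0,0); (0,0,2); (0,1,0); (0,1,2); (1,0,0); (1,0,2); (1,1,2)
under PSO → (0,0,0); (0,0,2); (0,1,0); (0,1,2); (1,0,0); (1,0,2); (1,1,0); (1,1,2)
target (1,1,0) ∈ {PSO}

SC:no TSO:no PSO:yes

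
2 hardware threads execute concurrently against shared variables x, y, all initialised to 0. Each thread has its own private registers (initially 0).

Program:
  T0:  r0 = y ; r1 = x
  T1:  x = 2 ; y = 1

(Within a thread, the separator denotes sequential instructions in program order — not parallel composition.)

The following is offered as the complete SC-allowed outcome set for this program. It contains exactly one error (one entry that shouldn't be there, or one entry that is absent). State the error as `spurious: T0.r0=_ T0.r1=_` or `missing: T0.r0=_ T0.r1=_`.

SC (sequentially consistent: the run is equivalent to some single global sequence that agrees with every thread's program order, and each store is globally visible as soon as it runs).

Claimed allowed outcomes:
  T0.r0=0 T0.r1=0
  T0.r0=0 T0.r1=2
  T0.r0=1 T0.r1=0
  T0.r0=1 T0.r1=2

outcome vector order: (T0.r0,T0.r1)
under SC → <0 0>; <0 2>; <1 2>
claimed∖SC = {<1 0>}

spurious: T0.r0=1 T0.r1=0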